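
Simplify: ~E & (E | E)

~E & (E | E)
= ~E & E
= 0

0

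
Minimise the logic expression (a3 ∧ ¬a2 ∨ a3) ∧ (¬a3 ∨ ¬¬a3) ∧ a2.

(a3 ∧ ¬a2 ∨ a3) ∧ (¬a3 ∨ ¬¬a3) ∧ a2
= (a3 ∧ ¬a2 ∨ a3) ∧ (¬a3 ∨ a3) ∧ a2   (double negation)
= a3 ∧ (¬a3 ∨ a3) ∧ a2   (absorption)
= a3 ∧ a2   (complement / identity)

a3 ∧ a2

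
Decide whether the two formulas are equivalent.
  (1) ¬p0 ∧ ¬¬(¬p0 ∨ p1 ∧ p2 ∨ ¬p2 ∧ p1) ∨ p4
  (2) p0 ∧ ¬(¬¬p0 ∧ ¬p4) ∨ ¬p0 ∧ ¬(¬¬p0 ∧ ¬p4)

E1: ¬p0 ∧ ¬¬(¬p0 ∨ p1 ∧ p2 ∨ ¬p2 ∧ p1) ∨ p4
    = ¬p0 ∧ (¬p0 ∨ p1 ∧ p2 ∨ ¬p2 ∧ p1) ∨ p4   — double negation
    = ¬p0 ∧ (¬p0 ∨ p1) ∨ p4   — distribution
    = ¬p0 ∨ p4   — absorption
E2: p0 ∧ ¬(¬¬p0 ∧ ¬p4) ∨ ¬p0 ∧ ¬(¬¬p0 ∧ ¬p4)
    = ¬(¬¬p0 ∧ ¬p4)   — distribution
    = ¬p0 ∨ p4   — De Morgan
Both reduce to ¬p0 ∨ p4, so they are equivalent.

Yes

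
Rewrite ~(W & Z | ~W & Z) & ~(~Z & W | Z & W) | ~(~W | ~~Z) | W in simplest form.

~Z | W

~(W & Z | ~W & Z) & ~(~Z & W | Z & W) | ~(~W | ~~Z) | W
= ~Z & ~(~Z & W | Z & W) | ~(~W | ~~Z) | W   (distribution)
= ~Z & ~W | ~(~W | ~~Z) | W   (distribution)
= ~Z & ~W | W & ~Z | W   (De Morgan)
= ~Z | W   (distribution)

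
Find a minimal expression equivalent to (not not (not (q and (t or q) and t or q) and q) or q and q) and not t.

(not not (not (q and (t or q) and t or q) and q) or q and q) and not t
= (not not (not (q and t or q) and q) or q and q) and not t   [absorption]
= (not (q and t or q) and q or q and q) and not t   [double negation]
= (not q and q or q and q) and not t   [absorption]
= q and not t   [distribution]

q and not t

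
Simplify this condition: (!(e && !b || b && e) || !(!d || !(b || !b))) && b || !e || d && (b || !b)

!e || d

(!(e && !b || b && e) || !(!d || !(b || !b))) && b || !e || d && (b || !b)
= (!e || !(!d || !(b || !b))) && b || !e || d && (b || !b)   [distribution]
= (!e || d && (b || !b)) && b || !e || d && (b || !b)   [De Morgan]
= !e || d && (b || !b)   [absorption]
= !e || d   [complement / identity]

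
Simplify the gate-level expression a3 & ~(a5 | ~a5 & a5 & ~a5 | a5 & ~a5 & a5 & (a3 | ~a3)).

a3 & ~a5

a3 & ~(a5 | ~a5 & a5 & ~a5 | a5 & ~a5 & a5 & (a3 | ~a3))
= a3 & ~(a5 | ~a5 & a5 & ~a5 | a5 & ~a5 & a5)
= a3 & ~(a5 | a5 & ~a5)
= a3 & ~a5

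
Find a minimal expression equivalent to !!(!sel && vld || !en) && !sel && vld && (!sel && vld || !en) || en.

!!(!sel && vld || !en) && !sel && vld && (!sel && vld || !en) || en
= !!(!sel && vld || !en) && !sel && vld || en
= (!sel && vld || !en) && !sel && vld || en
= !sel && vld || en

!sel && vld || en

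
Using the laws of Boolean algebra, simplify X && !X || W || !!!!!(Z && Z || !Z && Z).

W || !Z

X && !X || W || !!!!!(Z && Z || !Z && Z)
= X && !X || W || !!!!!Z   (distribution)
= X && !X || W || !!!Z   (double negation)
= W || !!!Z   (complement / identity)
= W || !Z   (double negation)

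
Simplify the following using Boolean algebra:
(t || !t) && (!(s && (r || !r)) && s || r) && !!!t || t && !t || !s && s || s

r && !t || s

(t || !t) && (!(s && (r || !r)) && s || r) && !!!t || t && !t || !s && s || s
= (t || !t) && (!s && s || r) && !!!t || t && !t || !s && s || s   — complement / identity
= (t || !t) && (!s && s || r) && !!!t || t && !t || s   — complement / identity
= (!s && s || r) && !!!t || t && !t || s   — complement / identity
= (!s && s || r) && !!!t || s   — complement / identity
= r && !!!t || s   — complement / identity
= r && !t || s   — double negation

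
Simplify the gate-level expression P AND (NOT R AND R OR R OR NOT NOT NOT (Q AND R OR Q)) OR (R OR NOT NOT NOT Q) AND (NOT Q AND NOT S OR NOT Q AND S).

P AND (NOT R AND R OR R OR NOT NOT NOT (Q AND R OR Q)) OR (R OR NOT NOT NOT Q) AND (NOT Q AND NOT S OR NOT Q AND S)
= P AND (R OR NOT NOT NOT (Q AND R OR Q)) OR (R OR NOT NOT NOT Q) AND (NOT Q AND NOT S OR NOT Q AND S)   [complement / identity]
= P AND (R OR NOT NOT NOT Q) OR (R OR NOT NOT NOT Q) AND (NOT Q AND NOT S OR NOT Q AND S)   [absorption]
= (R OR NOT NOT NOT Q) AND (P OR NOT Q AND NOT S OR NOT Q AND S)   [distribution]
= (R OR NOT Q) AND (P OR NOT Q AND NOT S OR NOT Q AND S)   [double negation]
= (R OR NOT Q) AND (P OR NOT Q)   [distribution]
= R AND P OR NOT Q   [distribution]

R AND P OR NOT Q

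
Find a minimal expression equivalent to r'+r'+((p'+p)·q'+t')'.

r'+q·t

r'+r'+((p'+p)·q'+t')'
= r'+((p'+p)·q'+t')'   — idempotence
= r'+(q'+t')'   — complement / identity
= r'+q·t   — De Morgan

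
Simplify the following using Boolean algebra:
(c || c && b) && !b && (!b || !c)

c && !b

(c || c && b) && !b && (!b || !c)
= c && !b && (!b || !c)
= c && !b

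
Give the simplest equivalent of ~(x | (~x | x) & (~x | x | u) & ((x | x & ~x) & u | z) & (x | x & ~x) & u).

~(x | (~x | x) & (~x | x | u) & ((x | x & ~x) & u | z) & (x | x & ~x) & u)
= ~(x | (~x | x) & (~x | x | u) & (x | x & ~x) & u)
= ~(x | (~x | x) & (~x | x | u) & x & u)
= ~(x | (~x | x) & x & u)
= ~(x | x & u)
= ~x

~x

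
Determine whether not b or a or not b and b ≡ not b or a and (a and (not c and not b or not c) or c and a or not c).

E1: not b or a or not b and b
    = not b or a   [complement / identity]
E2: not b or a and (a and (not c and not b or not c) or c and a or not c)
    = not b or a and (a and not c or c and a or not c)   [absorption]
    = not b or a and (a or not c)   [distribution]
    = not b or a   [absorption]
Both reduce to not b or a, so they are equivalent.

Yes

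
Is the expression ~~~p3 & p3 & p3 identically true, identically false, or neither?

identically false

~~~p3 & p3 & p3
= ~~~p3 & p3
= ~p3 & p3
= 0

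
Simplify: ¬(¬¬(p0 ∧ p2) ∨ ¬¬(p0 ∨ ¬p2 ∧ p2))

¬p0

¬(¬¬(p0 ∧ p2) ∨ ¬¬(p0 ∨ ¬p2 ∧ p2))
= ¬(¬¬(p0 ∧ p2) ∨ p0 ∨ ¬p2 ∧ p2)
= ¬(¬¬(p0 ∧ p2) ∨ p0)
= ¬(p0 ∧ p2 ∨ p0)
= ¬p0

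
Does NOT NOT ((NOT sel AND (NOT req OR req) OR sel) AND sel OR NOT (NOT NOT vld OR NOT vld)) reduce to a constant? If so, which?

NOT NOT ((NOT sel AND (NOT req OR req) OR sel) AND sel OR NOT (NOT NOT vld OR NOT vld))
= NOT NOT ((NOT sel AND (NOT req OR req) OR sel) AND sel OR NOT vld AND vld)   — De Morgan
= NOT NOT ((NOT sel OR sel) AND sel OR NOT vld AND vld)   — complement / identity
= NOT NOT ((NOT sel OR sel) AND sel)   — complement / identity
= (NOT sel OR sel) AND sel   — double negation
= sel   — complement / identity
This depends on sel, so it is not a constant.

no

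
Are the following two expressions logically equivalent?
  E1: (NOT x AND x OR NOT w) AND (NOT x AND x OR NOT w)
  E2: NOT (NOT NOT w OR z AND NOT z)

E1: (NOT x AND x OR NOT w) AND (NOT x AND x OR NOT w)
    = NOT x AND x OR NOT w
    = NOT w
E2: NOT (NOT NOT w OR z AND NOT z)
    = NOT NOT NOT w
    = NOT w
Both reduce to NOT w, so they are equivalent.

Yes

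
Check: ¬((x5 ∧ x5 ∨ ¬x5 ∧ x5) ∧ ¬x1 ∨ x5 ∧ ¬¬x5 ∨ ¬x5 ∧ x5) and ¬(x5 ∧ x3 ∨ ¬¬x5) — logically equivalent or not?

Yes

E1: ¬((x5 ∧ x5 ∨ ¬x5 ∧ x5) ∧ ¬x1 ∨ x5 ∧ ¬¬x5 ∨ ¬x5 ∧ x5)
    = ¬((x5 ∧ x5 ∨ ¬x5 ∧ x5) ∧ ¬x1 ∨ x5 ∧ x5 ∨ ¬x5 ∧ x5)   — double negation
    = ¬(x5 ∧ x5 ∨ ¬x5 ∧ x5)   — absorption
    = ¬x5   — distribution
E2: ¬(x5 ∧ x3 ∨ ¬¬x5)
    = ¬(x5 ∧ x3 ∨ x5)   — double negation
    = ¬x5   — absorption
Both reduce to ¬x5, so they are equivalent.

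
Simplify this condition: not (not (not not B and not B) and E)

not E

not (not (not not B and not B) and E)
= not ((not B or B) and E)   (De Morgan)
= not E   (complement / identity)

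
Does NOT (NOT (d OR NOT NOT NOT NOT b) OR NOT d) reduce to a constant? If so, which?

no

NOT (NOT (d OR NOT NOT NOT NOT b) OR NOT d)
= NOT (NOT (d OR NOT NOT b) OR NOT d)   [double negation]
= (d OR NOT NOT b) AND d   [De Morgan]
= (d OR b) AND d   [double negation]
= d   [absorption]
This depends on d, so it is not a constant.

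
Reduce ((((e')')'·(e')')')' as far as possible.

((((e')')'·(e')')')'
= ((e')'+e')'   — De Morgan
= e'·e   — De Morgan
= 0   — complement

0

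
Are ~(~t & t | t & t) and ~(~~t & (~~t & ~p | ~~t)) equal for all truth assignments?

E1: ~(~t & t | t & t)
    = ~t   [distribution]
E2: ~(~~t & (~~t & ~p | ~~t))
    = ~(~~t & ~~t)   [absorption]
    = ~~~t   [idempotence]
    = ~t   [double negation]
Both reduce to ~t, so they are equivalent.

Yes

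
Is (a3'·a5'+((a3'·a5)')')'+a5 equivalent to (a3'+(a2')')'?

No

E1: (a3'·a5'+((a3'·a5)')')'+a5
    = (a3'·a5'+a3'·a5)'+a5   [double negation]
    = (a3')'+a5   [distribution]
    = a3+a5   [double negation]
E2: (a3'+(a2')')'
    = a3·a2'   [De Morgan]
These differ: at a2=1, a3=0, a5=1, E1 = 1 but E2 = 0.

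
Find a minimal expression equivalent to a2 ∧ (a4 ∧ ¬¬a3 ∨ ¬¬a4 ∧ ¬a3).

a2 ∧ a4

a2 ∧ (a4 ∧ ¬¬a3 ∨ ¬¬a4 ∧ ¬a3)
= a2 ∧ (a4 ∧ ¬¬a3 ∨ a4 ∧ ¬a3)   (double negation)
= a2 ∧ (a4 ∧ a3 ∨ a4 ∧ ¬a3)   (double negation)
= a2 ∧ a4   (distribution)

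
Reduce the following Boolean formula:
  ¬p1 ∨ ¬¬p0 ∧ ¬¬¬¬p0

¬p1 ∨ p0

¬p1 ∨ ¬¬p0 ∧ ¬¬¬¬p0
= ¬p1 ∨ ¬¬p0 ∧ ¬¬p0   — double negation
= ¬p1 ∨ ¬¬p0   — idempotence
= ¬p1 ∨ p0   — double negation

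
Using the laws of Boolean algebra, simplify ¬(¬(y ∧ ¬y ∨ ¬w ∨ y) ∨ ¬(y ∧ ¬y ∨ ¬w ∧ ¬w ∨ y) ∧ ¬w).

¬w ∨ y

¬(¬(y ∧ ¬y ∨ ¬w ∨ y) ∨ ¬(y ∧ ¬y ∨ ¬w ∧ ¬w ∨ y) ∧ ¬w)
= ¬(¬(y ∧ ¬y ∨ ¬w ∨ y) ∨ ¬(y ∧ ¬y ∨ ¬w ∨ y) ∧ ¬w)   — idempotence
= ¬¬(y ∧ ¬y ∨ ¬w ∨ y)   — absorption
= y ∧ ¬y ∨ ¬w ∨ y   — double negation
= ¬w ∨ y   — complement / identity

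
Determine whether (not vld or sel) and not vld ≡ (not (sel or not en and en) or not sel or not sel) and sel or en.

E1: (not vld or sel) and not vld
    = not vld
E2: (not (sel or not en and en) or not sel or not sel) and sel or en
    = (not (sel or not en and en) or not sel) and sel or en
    = (not sel or not sel) and sel or en
    = not sel and sel or en
    = en
These differ: at en=1, sel=0, vld=1, E1 = 0 but E2 = 1.

No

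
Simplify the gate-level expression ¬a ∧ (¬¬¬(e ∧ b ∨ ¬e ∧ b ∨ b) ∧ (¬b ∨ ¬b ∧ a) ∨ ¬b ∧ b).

¬a ∧ ¬b

¬a ∧ (¬¬¬(e ∧ b ∨ ¬e ∧ b ∨ b) ∧ (¬b ∨ ¬b ∧ a) ∨ ¬b ∧ b)
= ¬a ∧ (¬¬¬(b ∨ b) ∧ (¬b ∨ ¬b ∧ a) ∨ ¬b ∧ b)   [distribution]
= ¬a ∧ (¬¬¬b ∧ (¬b ∨ ¬b ∧ a) ∨ ¬b ∧ b)   [idempotence]
= ¬a ∧ (¬b ∧ (¬b ∨ ¬b ∧ a) ∨ ¬b ∧ b)   [double negation]
= ¬a ∧ (¬b ∧ ¬b ∨ ¬b ∧ b)   [absorption]
= ¬a ∧ ¬b   [distribution]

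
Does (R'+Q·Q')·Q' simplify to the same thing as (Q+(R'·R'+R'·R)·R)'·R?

No

E1: (R'+Q·Q')·Q'
    = R'·Q'   [complement / identity]
E2: (Q+(R'·R'+R'·R)·R)'·R
    = (Q+R'·R)'·R   [distribution]
    = Q'·R   [complement / identity]
These differ: at Q=0, R=0, E1 = 1 but E2 = 0.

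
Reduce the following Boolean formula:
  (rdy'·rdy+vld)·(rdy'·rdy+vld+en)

(rdy'·rdy+vld)·(rdy'·rdy+vld+en)
= rdy'·rdy+vld   (absorption)
= vld   (complement / identity)

vld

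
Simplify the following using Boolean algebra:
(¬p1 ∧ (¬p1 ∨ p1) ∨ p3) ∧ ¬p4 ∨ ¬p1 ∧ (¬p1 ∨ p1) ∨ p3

¬p1 ∨ p3

(¬p1 ∧ (¬p1 ∨ p1) ∨ p3) ∧ ¬p4 ∨ ¬p1 ∧ (¬p1 ∨ p1) ∨ p3
= ¬p1 ∧ (¬p1 ∨ p1) ∨ p3   (absorption)
= ¬p1 ∨ p3   (complement / identity)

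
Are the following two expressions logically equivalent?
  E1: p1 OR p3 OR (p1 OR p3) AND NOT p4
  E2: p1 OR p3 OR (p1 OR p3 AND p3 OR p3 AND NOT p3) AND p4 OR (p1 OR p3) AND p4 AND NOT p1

E1: p1 OR p3 OR (p1 OR p3) AND NOT p4
    = p1 OR p3   [absorption]
E2: p1 OR p3 OR (p1 OR p3 AND p3 OR p3 AND NOT p3) AND p4 OR (p1 OR p3) AND p4 AND NOT p1
    = p1 OR p3 OR (p1 OR p3) AND p4 OR (p1 OR p3) AND p4 AND NOT p1   [distribution]
    = p1 OR p3 OR (p1 OR p3) AND p4   [absorption]
    = p1 OR p3   [absorption]
Both reduce to p1 OR p3, so they are equivalent.

Yes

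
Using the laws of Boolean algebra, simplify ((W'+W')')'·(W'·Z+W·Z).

W'·Z

((W'+W')')'·(W'·Z+W·Z)
= ((W'+W')')'·Z   [distribution]
= ((W')')'·Z   [idempotence]
= W'·Z   [double negation]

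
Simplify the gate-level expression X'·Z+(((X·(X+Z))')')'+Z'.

X'+Z'

X'·Z+(((X·(X+Z))')')'+Z'
= X'·Z+(X·(X+Z))'+Z'   — double negation
= X'·Z+X'+Z'   — absorption
= X'+Z'   — absorption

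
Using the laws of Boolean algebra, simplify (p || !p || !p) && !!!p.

(p || !p || !p) && !!!p
= (p || !p || !p) && !p   (double negation)
= (p || !p) && !p   (idempotence)
= !p   (complement / identity)

!p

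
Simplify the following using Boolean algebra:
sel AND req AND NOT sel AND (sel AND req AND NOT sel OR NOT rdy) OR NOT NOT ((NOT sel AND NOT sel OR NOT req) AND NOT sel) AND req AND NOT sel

req AND NOT sel

sel AND req AND NOT sel AND (sel AND req AND NOT sel OR NOT rdy) OR NOT NOT ((NOT sel AND NOT sel OR NOT req) AND NOT sel) AND req AND NOT sel
= sel AND req AND NOT sel AND (sel AND req AND NOT sel OR NOT rdy) OR NOT NOT ((NOT sel OR NOT req) AND NOT sel) AND req AND NOT sel   [idempotence]
= sel AND req AND NOT sel AND (sel AND req AND NOT sel OR NOT rdy) OR (NOT sel OR NOT req) AND NOT sel AND req AND NOT sel   [double negation]
= sel AND req AND NOT sel AND (sel AND req AND NOT sel OR NOT rdy) OR NOT sel AND req AND NOT sel   [absorption]
= sel AND req AND NOT sel OR NOT sel AND req AND NOT sel   [absorption]
= req AND NOT sel   [distribution]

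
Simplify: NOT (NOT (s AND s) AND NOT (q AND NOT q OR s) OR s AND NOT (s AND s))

s

NOT (NOT (s AND s) AND NOT (q AND NOT q OR s) OR s AND NOT (s AND s))
= NOT (NOT (s AND s) AND NOT s OR s AND NOT (s AND s))   [complement / identity]
= NOT NOT (s AND s)   [distribution]
= NOT NOT s   [idempotence]
= s   [double negation]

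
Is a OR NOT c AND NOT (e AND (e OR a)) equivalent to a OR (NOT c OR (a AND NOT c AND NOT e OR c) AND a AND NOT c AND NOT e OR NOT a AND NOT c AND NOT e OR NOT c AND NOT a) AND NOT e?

Yes

E1: a OR NOT c AND NOT (e AND (e OR a))
    = a OR NOT c AND NOT e
E2: a OR (NOT c OR (a AND NOT c AND NOT e OR c) AND a AND NOT c AND NOT e OR NOT a AND NOT c AND NOT e OR NOT c AND NOT a) AND NOT e
    = a OR (NOT c OR a AND NOT c AND NOT e OR NOT a AND NOT c AND NOT e OR NOT c AND NOT a) AND NOT e
    = a OR (NOT c OR NOT c AND NOT e OR NOT c AND NOT a) AND NOT e
    = a OR (NOT c OR NOT c AND NOT a) AND NOT e
    = a OR NOT c AND NOT e
Both reduce to a OR NOT c AND NOT e, so they are equivalent.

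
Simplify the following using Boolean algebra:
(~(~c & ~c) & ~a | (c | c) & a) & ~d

c & ~d

(~(~c & ~c) & ~a | (c | c) & a) & ~d
= ((c | c) & ~a | (c | c) & a) & ~d
= (c | c) & ~d
= c & ~d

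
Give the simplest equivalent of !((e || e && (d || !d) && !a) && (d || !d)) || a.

!e || a

!((e || e && (d || !d) && !a) && (d || !d)) || a
= !((e || e && !a) && (d || !d)) || a   [complement / identity]
= !(e || e && !a) || a   [complement / identity]
= !e || a   [absorption]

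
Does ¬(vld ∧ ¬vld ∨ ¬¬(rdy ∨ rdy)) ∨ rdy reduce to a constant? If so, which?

yes, True

¬(vld ∧ ¬vld ∨ ¬¬(rdy ∨ rdy)) ∨ rdy
= ¬(vld ∧ ¬vld ∨ rdy ∨ rdy) ∨ rdy   — double negation
= ¬(rdy ∨ rdy) ∨ rdy   — complement / identity
= ¬rdy ∨ rdy   — idempotence
= True   — complement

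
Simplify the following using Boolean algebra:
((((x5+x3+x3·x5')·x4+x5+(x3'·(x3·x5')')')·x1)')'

(x5+x3)·x1

((((x5+x3+x3·x5')·x4+x5+(x3'·(x3·x5')')')·x1)')'
= ((((x5+x3+x3·x5')·x4+x5+x3+x3·x5')·x1)')'   [De Morgan]
= (((x5+x3+x3·x5')·x1)')'   [absorption]
= (((x5+x3)·x1)')'   [absorption]
= (x5+x3)·x1   [double negation]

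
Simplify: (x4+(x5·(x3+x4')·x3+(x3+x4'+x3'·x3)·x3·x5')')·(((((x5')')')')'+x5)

(x4+(x5·(x3+x4')·x3+(x3+x4'+x3'·x3)·x3·x5')')·(((((x5')')')')'+x5)
= (x4+(x5·(x3+x4')·x3+(x3+x4'+x3'·x3)·x3·x5')')·(((x5')')'+x5)   [double negation]
= (x4+(x5·(x3+x4')·x3+(x3+x4'+x3'·x3)·x3·x5')')·(x5'+x5)   [double negation]
= (x4+(x5·(x3+x4')·x3+(x3+x4')·x3·x5')')·(x5'+x5)   [complement / identity]
= (x4+((x3+x4')·x3)')·(x5'+x5)   [distribution]
= x4+((x3+x4')·x3)'   [complement / identity]
= x4+x3'   [absorption]

x4+x3'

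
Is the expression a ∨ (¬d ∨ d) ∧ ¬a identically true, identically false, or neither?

identically true

a ∨ (¬d ∨ d) ∧ ¬a
= a ∨ ¬a   (complement / identity)
= True   (complement)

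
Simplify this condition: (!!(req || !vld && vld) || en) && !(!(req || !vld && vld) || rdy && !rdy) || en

(!!(req || !vld && vld) || en) && !(!(req || !vld && vld) || rdy && !rdy) || en
= (!!(req || !vld && vld) || en) && !!(req || !vld && vld) || en   — complement / identity
= !!(req || !vld && vld) || en   — absorption
= !!req || en   — complement / identity
= req || en   — double negation

req || en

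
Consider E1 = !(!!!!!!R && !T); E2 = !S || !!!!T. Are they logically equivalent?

No

E1: !(!!!!!!R && !T)
    = !(!!!!R && !T)   [double negation]
    = !(!!R && !T)   [double negation]
    = !R || T   [De Morgan]
E2: !S || !!!!T
    = !S || !!T   [double negation]
    = !S || T   [double negation]
These differ: at R=0, S=1, T=0, E1 = 1 but E2 = 0.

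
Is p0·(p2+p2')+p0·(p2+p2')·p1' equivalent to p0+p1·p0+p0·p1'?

Yes

E1: p0·(p2+p2')+p0·(p2+p2')·p1'
    = p0·(p2+p2')   (absorption)
    = p0   (complement / identity)
E2: p0+p1·p0+p0·p1'
    = p0+p0   (distribution)
    = p0   (idempotence)
Both reduce to p0, so they are equivalent.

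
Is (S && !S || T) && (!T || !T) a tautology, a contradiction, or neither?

contradiction

(S && !S || T) && (!T || !T)
= T && (!T || !T)
= T && !T
= false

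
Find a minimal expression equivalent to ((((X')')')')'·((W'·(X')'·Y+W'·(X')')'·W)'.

X'·W'

((((X')')')')'·((W'·(X')'·Y+W'·(X')')'·W)'
= ((((X')')')')'·((W'·(X')')'·W)'   [absorption]
= ((((X')')')')'·((W+X')·W)'   [De Morgan]
= ((X')')'·((W+X')·W)'   [double negation]
= ((X')')'·W'   [absorption]
= X'·W'   [double negation]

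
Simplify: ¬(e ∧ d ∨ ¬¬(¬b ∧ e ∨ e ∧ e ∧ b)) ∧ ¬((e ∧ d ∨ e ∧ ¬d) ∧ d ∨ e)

¬e

¬(e ∧ d ∨ ¬¬(¬b ∧ e ∨ e ∧ e ∧ b)) ∧ ¬((e ∧ d ∨ e ∧ ¬d) ∧ d ∨ e)
= ¬(e ∧ d ∨ ¬¬(¬b ∧ e ∨ e ∧ e ∧ b)) ∧ ¬(e ∧ d ∨ e)   [distribution]
= ¬(e ∧ d ∨ ¬¬(¬b ∧ e ∨ e ∧ b)) ∧ ¬(e ∧ d ∨ e)   [idempotence]
= ¬(e ∧ d ∨ ¬b ∧ e ∨ e ∧ b) ∧ ¬(e ∧ d ∨ e)   [double negation]
= ¬(e ∧ d ∨ e) ∧ ¬(e ∧ d ∨ e)   [distribution]
= ¬(e ∧ d ∨ e)   [idempotence]
= ¬e   [absorption]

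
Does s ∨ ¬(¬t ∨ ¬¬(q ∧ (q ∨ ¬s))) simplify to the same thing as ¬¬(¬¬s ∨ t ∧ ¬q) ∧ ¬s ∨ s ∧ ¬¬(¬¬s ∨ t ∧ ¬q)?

E1: s ∨ ¬(¬t ∨ ¬¬(q ∧ (q ∨ ¬s)))
    = s ∨ ¬(¬t ∨ ¬¬q)   — absorption
    = s ∨ t ∧ ¬q   — De Morgan
E2: ¬¬(¬¬s ∨ t ∧ ¬q) ∧ ¬s ∨ s ∧ ¬¬(¬¬s ∨ t ∧ ¬q)
    = ¬¬(¬¬s ∨ t ∧ ¬q)   — distribution
    = ¬¬(s ∨ t ∧ ¬q)   — double negation
    = s ∨ t ∧ ¬q   — double negation
Both reduce to s ∨ t ∧ ¬q, so they are equivalent.

Yes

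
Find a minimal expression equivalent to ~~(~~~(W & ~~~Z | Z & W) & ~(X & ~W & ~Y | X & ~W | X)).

~~(~~~(W & ~~~Z | Z & W) & ~(X & ~W & ~Y | X & ~W | X))
= ~~(~~~(W & ~~~Z | Z & W) & ~(X & ~W | X))   (absorption)
= ~~(~~~(W & ~Z | Z & W) & ~(X & ~W | X))   (double negation)
= ~~(~~~(W & ~Z | Z & W) & ~X)   (absorption)
= ~~~(W & ~Z | Z & W) & ~X   (double negation)
= ~~~W & ~X   (distribution)
= ~W & ~X   (double negation)

~W & ~X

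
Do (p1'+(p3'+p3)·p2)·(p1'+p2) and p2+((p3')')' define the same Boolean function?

E1: (p1'+(p3'+p3)·p2)·(p1'+p2)
    = (p1'+p2)·(p1'+p2)   [complement / identity]
    = p1'+p2   [idempotence]
E2: p2+((p3')')'
    = p2+p3'   [double negation]
These differ: at p1=1, p2=0, p3=0, E1 = 0 but E2 = 1.

No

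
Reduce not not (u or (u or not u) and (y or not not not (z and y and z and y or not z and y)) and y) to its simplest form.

not not (u or (u or not u) and (y or not not not (z and y and z and y or not z and y)) and y)
= not not (u or (u or not u) and (y or not not not (z and y or not z and y)) and y)   [idempotence]
= not not (u or (y or not not not (z and y or not z and y)) and y)   [complement / identity]
= not not (u or (y or not not not y) and y)   [distribution]
= not not (u or (y or not y) and y)   [double negation]
= not not (u or y)   [complement / identity]
= u or y   [double negation]

u or y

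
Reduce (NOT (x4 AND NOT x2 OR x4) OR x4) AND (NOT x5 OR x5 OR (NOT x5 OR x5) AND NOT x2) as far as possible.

TRUE

(NOT (x4 AND NOT x2 OR x4) OR x4) AND (NOT x5 OR x5 OR (NOT x5 OR x5) AND NOT x2)
= (NOT (x4 AND NOT x2 OR x4) OR x4) AND (NOT x5 OR x5)   (absorption)
= (NOT x4 OR x4) AND (NOT x5 OR x5)   (absorption)
= NOT x4 OR x4   (complement / identity)
= TRUE   (complement)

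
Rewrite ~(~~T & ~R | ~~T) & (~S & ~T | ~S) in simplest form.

~(~~T & ~R | ~~T) & (~S & ~T | ~S)
= ~(~~T & ~R | ~~T) & ~S   — absorption
= ~~~T & ~S   — absorption
= ~T & ~S   — double negation

~T & ~S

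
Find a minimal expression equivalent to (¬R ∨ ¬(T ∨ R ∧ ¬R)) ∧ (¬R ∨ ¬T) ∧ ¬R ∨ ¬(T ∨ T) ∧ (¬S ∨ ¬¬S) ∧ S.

¬R ∨ ¬T ∧ S

(¬R ∨ ¬(T ∨ R ∧ ¬R)) ∧ (¬R ∨ ¬T) ∧ ¬R ∨ ¬(T ∨ T) ∧ (¬S ∨ ¬¬S) ∧ S
= (¬R ∨ ¬T) ∧ (¬R ∨ ¬T) ∧ ¬R ∨ ¬(T ∨ T) ∧ (¬S ∨ ¬¬S) ∧ S   (complement / identity)
= (¬R ∨ ¬T) ∧ (¬R ∨ ¬T) ∧ ¬R ∨ ¬(T ∨ T) ∧ (¬S ∨ S) ∧ S   (double negation)
= (¬R ∨ ¬T) ∧ (¬R ∨ ¬T) ∧ ¬R ∨ ¬(T ∨ T) ∧ S   (complement / identity)
= (¬R ∨ ¬T) ∧ ¬R ∨ ¬(T ∨ T) ∧ S   (idempotence)
= ¬R ∨ ¬(T ∨ T) ∧ S   (absorption)
= ¬R ∨ ¬T ∧ S   (idempotence)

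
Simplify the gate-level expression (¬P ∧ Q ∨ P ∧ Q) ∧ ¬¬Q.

(¬P ∧ Q ∨ P ∧ Q) ∧ ¬¬Q
= (¬P ∧ Q ∨ P ∧ Q) ∧ Q   [double negation]
= Q ∧ Q   [distribution]
= Q   [idempotence]

Q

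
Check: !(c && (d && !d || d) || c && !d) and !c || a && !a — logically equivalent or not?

E1: !(c && (d && !d || d) || c && !d)
    = !(c && d || c && !d)   [complement / identity]
    = !c   [distribution]
E2: !c || a && !a
    = !c   [complement / identity]
Both reduce to !c, so they are equivalent.

Yes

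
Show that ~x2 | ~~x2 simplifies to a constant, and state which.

~x2 | ~~x2
= ~x2 | x2   — double negation
= 1   — complement

1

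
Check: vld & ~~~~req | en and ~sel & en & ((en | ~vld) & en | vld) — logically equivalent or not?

No

E1: vld & ~~~~req | en
    = vld & ~~req | en   [double negation]
    = vld & req | en   [double negation]
E2: ~sel & en & ((en | ~vld) & en | vld)
    = ~sel & en & (en | vld)   [absorption]
    = ~sel & en   [absorption]
These differ: at en=1, req=1, sel=1, vld=1, E1 = 1 but E2 = 0.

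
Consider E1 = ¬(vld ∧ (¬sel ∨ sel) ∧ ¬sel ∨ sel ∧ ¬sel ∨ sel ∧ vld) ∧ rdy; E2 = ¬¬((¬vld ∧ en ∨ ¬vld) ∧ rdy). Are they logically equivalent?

E1: ¬(vld ∧ (¬sel ∨ sel) ∧ ¬sel ∨ sel ∧ ¬sel ∨ sel ∧ vld) ∧ rdy
    = ¬(vld ∧ (¬sel ∨ sel) ∧ ¬sel ∨ sel ∧ vld) ∧ rdy   (complement / identity)
    = ¬(vld ∧ ¬sel ∨ sel ∧ vld) ∧ rdy   (complement / identity)
    = ¬vld ∧ rdy   (distribution)
E2: ¬¬((¬vld ∧ en ∨ ¬vld) ∧ rdy)
    = ¬¬(¬vld ∧ rdy)   (absorption)
    = ¬vld ∧ rdy   (double negation)
Both reduce to ¬vld ∧ rdy, so they are equivalent.

Yes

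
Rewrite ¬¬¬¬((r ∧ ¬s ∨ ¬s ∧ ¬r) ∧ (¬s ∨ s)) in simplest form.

¬s

¬¬¬¬((r ∧ ¬s ∨ ¬s ∧ ¬r) ∧ (¬s ∨ s))
= ¬¬((r ∧ ¬s ∨ ¬s ∧ ¬r) ∧ (¬s ∨ s))   — double negation
= (r ∧ ¬s ∨ ¬s ∧ ¬r) ∧ (¬s ∨ s)   — double negation
= ¬s ∧ (¬s ∨ s)   — distribution
= ¬s   — complement / identity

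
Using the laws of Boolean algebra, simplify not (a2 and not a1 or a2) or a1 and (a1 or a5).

not a2 or a1

not (a2 and not a1 or a2) or a1 and (a1 or a5)
= not (a2 and not a1 or a2) or a1   — absorption
= not a2 or a1   — absorption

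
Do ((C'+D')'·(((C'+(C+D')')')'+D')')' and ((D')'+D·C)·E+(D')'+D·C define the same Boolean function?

E1: ((C'+D')'·(((C'+(C+D')')')'+D')')'
    = ((C'+D')'·((C·(C+D'))'+D')')'   (De Morgan)
    = C'+D'+(C·(C+D'))'+D'   (De Morgan)
    = C'+D'+C'+D'   (absorption)
    = C'+D'   (idempotence)
E2: ((D')'+D·C)·E+(D')'+D·C
    = (D')'+D·C   (absorption)
    = D+D·C   (double negation)
    = D   (absorption)
These differ: at C=0, D=0, E=0, E1 = 1 but E2 = 0.

No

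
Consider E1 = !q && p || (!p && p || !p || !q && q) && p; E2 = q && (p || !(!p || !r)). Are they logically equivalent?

E1: !q && p || (!p && p || !p || !q && q) && p
    = !q && p || (!p && p || !p) && p   [complement / identity]
    = !q && p || !p && p   [complement / identity]
    = !q && p   [complement / identity]
E2: q && (p || !(!p || !r))
    = q && (p || p && r)   [De Morgan]
    = q && p   [absorption]
These differ: at p=1, q=0, r=1, E1 = 1 but E2 = 0.

No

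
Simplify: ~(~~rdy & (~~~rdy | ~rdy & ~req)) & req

~(~~rdy & (~~~rdy | ~rdy & ~req)) & req
= ~(~~rdy & (~rdy | ~rdy & ~req)) & req   — double negation
= ~(~~rdy & ~rdy) & req   — absorption
= (~rdy | rdy) & req   — De Morgan
= req   — complement / identity

req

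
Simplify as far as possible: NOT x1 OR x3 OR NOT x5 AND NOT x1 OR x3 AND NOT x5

NOT x1 OR x3

NOT x1 OR x3 OR NOT x5 AND NOT x1 OR x3 AND NOT x5
= NOT x1 OR x3 OR (NOT x1 OR x3) AND NOT x5
= NOT x1 OR x3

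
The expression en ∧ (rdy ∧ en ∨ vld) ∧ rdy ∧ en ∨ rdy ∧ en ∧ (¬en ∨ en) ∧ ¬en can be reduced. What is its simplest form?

en ∧ (rdy ∧ en ∨ vld) ∧ rdy ∧ en ∨ rdy ∧ en ∧ (¬en ∨ en) ∧ ¬en
= en ∧ (rdy ∧ en ∨ vld) ∧ rdy ∧ en ∨ rdy ∧ en ∧ ¬en   — complement / identity
= en ∧ rdy ∧ en ∨ rdy ∧ en ∧ ¬en   — absorption
= rdy ∧ en   — distribution

rdy ∧ en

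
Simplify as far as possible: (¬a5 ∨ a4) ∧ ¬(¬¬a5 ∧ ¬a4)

(¬a5 ∨ a4) ∧ ¬(¬¬a5 ∧ ¬a4)
= (¬a5 ∨ a4) ∧ (¬a5 ∨ a4)   — De Morgan
= ¬a5 ∨ a4   — idempotence

¬a5 ∨ a4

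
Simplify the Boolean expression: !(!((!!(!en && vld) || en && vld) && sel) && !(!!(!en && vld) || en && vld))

!(!((!!(!en && vld) || en && vld) && sel) && !(!!(!en && vld) || en && vld))
= (!!(!en && vld) || en && vld) && sel || !!(!en && vld) || en && vld   (De Morgan)
= !!(!en && vld) || en && vld   (absorption)
= !en && vld || en && vld   (double negation)
= vld   (distribution)

vld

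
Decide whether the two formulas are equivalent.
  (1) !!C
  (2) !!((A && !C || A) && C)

E1: !!C
    = C
E2: !!((A && !C || A) && C)
    = !!(A && C)
    = A && C
These differ: at A=0, C=1, E1 = 1 but E2 = 0.

No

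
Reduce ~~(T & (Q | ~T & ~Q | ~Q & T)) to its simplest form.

T

~~(T & (Q | ~T & ~Q | ~Q & T))
= ~~(T & (Q | ~Q))
= T & (Q | ~Q)
= T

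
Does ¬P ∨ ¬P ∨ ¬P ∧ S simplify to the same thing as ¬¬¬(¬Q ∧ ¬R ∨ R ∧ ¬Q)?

No

E1: ¬P ∨ ¬P ∨ ¬P ∧ S
    = ¬P ∨ ¬P ∧ S
    = ¬P
E2: ¬¬¬(¬Q ∧ ¬R ∨ R ∧ ¬Q)
    = ¬(¬Q ∧ ¬R ∨ R ∧ ¬Q)
    = ¬¬Q
    = Q
These differ: at P=1, Q=1, R=0, S=0, E1 = 0 but E2 = 1.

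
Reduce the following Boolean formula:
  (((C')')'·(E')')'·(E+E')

C+E'

(((C')')'·(E')')'·(E+E')
= ((C')'+E')·(E+E')   (De Morgan)
= (C+E')·(E+E')   (double negation)
= C+E'   (complement / identity)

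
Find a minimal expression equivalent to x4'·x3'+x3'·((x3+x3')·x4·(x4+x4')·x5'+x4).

x4'·x3'+x3'·((x3+x3')·x4·(x4+x4')·x5'+x4)
= x4'·x3'+x3'·(x4·(x4+x4')·x5'+x4)   [complement / identity]
= x4'·x3'+x3'·(x4·x5'+x4)   [complement / identity]
= x4'·x3'+x3'·x4   [absorption]
= x3'   [distribution]

x3'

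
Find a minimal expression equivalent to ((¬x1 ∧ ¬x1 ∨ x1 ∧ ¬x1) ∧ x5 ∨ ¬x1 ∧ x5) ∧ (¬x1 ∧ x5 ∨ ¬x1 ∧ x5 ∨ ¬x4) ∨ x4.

¬x1 ∧ x5 ∨ x4

((¬x1 ∧ ¬x1 ∨ x1 ∧ ¬x1) ∧ x5 ∨ ¬x1 ∧ x5) ∧ (¬x1 ∧ x5 ∨ ¬x1 ∧ x5 ∨ ¬x4) ∨ x4
= (¬x1 ∧ x5 ∨ ¬x1 ∧ x5) ∧ (¬x1 ∧ x5 ∨ ¬x1 ∧ x5 ∨ ¬x4) ∨ x4
= ¬x1 ∧ x5 ∨ ¬x1 ∧ x5 ∨ x4
= ¬x1 ∧ x5 ∨ x4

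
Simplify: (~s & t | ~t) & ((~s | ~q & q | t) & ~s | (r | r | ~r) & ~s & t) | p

(~s & t | ~t) & ((~s | ~q & q | t) & ~s | (r | r | ~r) & ~s & t) | p
= (~s & t | ~t) & ((~s | t) & ~s | (r | r | ~r) & ~s & t) | p   — complement / identity
= (~s & t | ~t) & (~s | (r | r | ~r) & ~s & t) | p   — absorption
= (~s & t | ~t) & (~s | (r | ~r) & ~s & t) | p   — idempotence
= (~s & t | ~t) & (~s | ~s & t) | p   — complement / identity
= ~t & ~s | ~s & t | p   — distribution
= ~s | p   — distribution

~s | p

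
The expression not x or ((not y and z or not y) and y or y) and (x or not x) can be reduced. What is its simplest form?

not x or y

not x or ((not y and z or not y) and y or y) and (x or not x)
= not x or (not y and z or not y) and y or y   [complement / identity]
= not x or not y and y or y   [absorption]
= not x or y   [complement / identity]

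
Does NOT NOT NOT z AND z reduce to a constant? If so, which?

NOT NOT NOT z AND z
= NOT z AND z   — double negation
= FALSE   — complement

yes, False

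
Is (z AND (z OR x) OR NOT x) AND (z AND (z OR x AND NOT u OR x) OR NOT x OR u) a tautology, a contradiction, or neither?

(z AND (z OR x) OR NOT x) AND (z AND (z OR x AND NOT u OR x) OR NOT x OR u)
= (z AND (z OR x) OR NOT x) AND (z AND (z OR x) OR NOT x OR u)   — absorption
= z AND (z OR x) OR NOT x   — absorption
= z OR NOT x   — absorption
This depends on x, z, so it is not a constant.

neither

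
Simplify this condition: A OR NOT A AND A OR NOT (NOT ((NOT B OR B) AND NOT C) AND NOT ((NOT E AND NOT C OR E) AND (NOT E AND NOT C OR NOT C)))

A OR NOT C

A OR NOT A AND A OR NOT (NOT ((NOT B OR B) AND NOT C) AND NOT ((NOT E AND NOT C OR E) AND (NOT E AND NOT C OR NOT C)))
= A OR NOT A AND A OR (NOT B OR B) AND NOT C OR (NOT E AND NOT C OR E) AND (NOT E AND NOT C OR NOT C)   — De Morgan
= A OR NOT A AND A OR (NOT B OR B) AND NOT C OR NOT E AND NOT C OR E AND NOT C   — distribution
= A OR NOT A AND A OR (NOT B OR B) AND NOT C OR NOT C   — distribution
= A OR NOT A AND A OR NOT C OR NOT C   — complement / identity
= A OR NOT C OR NOT C   — complement / identity
= A OR NOT C   — idempotence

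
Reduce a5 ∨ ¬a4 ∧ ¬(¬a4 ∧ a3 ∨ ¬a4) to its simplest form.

a5 ∨ ¬a4 ∧ ¬(¬a4 ∧ a3 ∨ ¬a4)
= a5 ∨ ¬a4 ∧ ¬¬a4   [absorption]
= a5 ∨ ¬a4 ∧ a4   [double negation]
= a5   [complement / identity]

a5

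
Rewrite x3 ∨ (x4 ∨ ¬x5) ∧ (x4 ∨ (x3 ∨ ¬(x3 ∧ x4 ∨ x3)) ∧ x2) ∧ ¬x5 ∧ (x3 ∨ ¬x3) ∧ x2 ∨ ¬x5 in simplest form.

x3 ∨ ¬x5

x3 ∨ (x4 ∨ ¬x5) ∧ (x4 ∨ (x3 ∨ ¬(x3 ∧ x4 ∨ x3)) ∧ x2) ∧ ¬x5 ∧ (x3 ∨ ¬x3) ∧ x2 ∨ ¬x5
= x3 ∨ (¬x5 ∧ (x3 ∨ ¬(x3 ∧ x4 ∨ x3)) ∧ x2 ∨ x4) ∧ ¬x5 ∧ (x3 ∨ ¬x3) ∧ x2 ∨ ¬x5   — distribution
= x3 ∨ (¬x5 ∧ (x3 ∨ ¬x3) ∧ x2 ∨ x4) ∧ ¬x5 ∧ (x3 ∨ ¬x3) ∧ x2 ∨ ¬x5   — absorption
= x3 ∨ ¬x5 ∧ (x3 ∨ ¬x3) ∧ x2 ∨ ¬x5   — absorption
= x3 ∨ ¬x5 ∧ x2 ∨ ¬x5   — complement / identity
= x3 ∨ ¬x5   — absorption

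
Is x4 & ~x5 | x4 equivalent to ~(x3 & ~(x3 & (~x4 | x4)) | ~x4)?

Yes

E1: x4 & ~x5 | x4
    = x4   (absorption)
E2: ~(x3 & ~(x3 & (~x4 | x4)) | ~x4)
    = ~(x3 & ~x3 | ~x4)   (complement / identity)
    = ~~x4   (complement / identity)
    = x4   (double negation)
Both reduce to x4, so they are equivalent.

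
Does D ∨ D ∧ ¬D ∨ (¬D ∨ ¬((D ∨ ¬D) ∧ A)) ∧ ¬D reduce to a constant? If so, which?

yes, True

D ∨ D ∧ ¬D ∨ (¬D ∨ ¬((D ∨ ¬D) ∧ A)) ∧ ¬D
= D ∨ D ∧ ¬D ∨ (¬D ∨ ¬A) ∧ ¬D   [complement / identity]
= D ∨ D ∧ ¬D ∨ ¬D   [absorption]
= D ∨ ¬D   [complement / identity]
= True   [complement]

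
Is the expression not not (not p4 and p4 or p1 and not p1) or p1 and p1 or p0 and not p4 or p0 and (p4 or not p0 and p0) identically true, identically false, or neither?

not not (not p4 and p4 or p1 and not p1) or p1 and p1 or p0 and not p4 or p0 and (p4 or not p0 and p0)
= not not (p1 and not p1) or p1 and p1 or p0 and not p4 or p0 and (p4 or not p0 and p0)   — complement / identity
= not not (p1 and not p1) or p1 and p1 or p0 and not p4 or p0 and p4   — complement / identity
= p1 and not p1 or p1 and p1 or p0 and not p4 or p0 and p4   — double negation
= p1 and not p1 or p1 and p1 or p0   — distribution
= p1 or p0   — distribution
This depends on p0, p1, so it is not a constant.

neither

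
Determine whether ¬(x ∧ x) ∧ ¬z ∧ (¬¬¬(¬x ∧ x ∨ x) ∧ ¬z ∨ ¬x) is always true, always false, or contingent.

¬(x ∧ x) ∧ ¬z ∧ (¬¬¬(¬x ∧ x ∨ x) ∧ ¬z ∨ ¬x)
= ¬(x ∧ x) ∧ ¬z ∧ (¬¬¬x ∧ ¬z ∨ ¬x)   [complement / identity]
= ¬x ∧ ¬z ∧ (¬¬¬x ∧ ¬z ∨ ¬x)   [idempotence]
= ¬x ∧ ¬z ∧ (¬x ∧ ¬z ∨ ¬x)   [double negation]
= ¬x ∧ ¬z   [absorption]
This depends on x, z, so it is not a constant.

contingent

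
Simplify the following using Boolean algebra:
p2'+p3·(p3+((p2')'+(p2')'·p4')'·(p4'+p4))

p2'+p3

p2'+p3·(p3+((p2')'+(p2')'·p4')'·(p4'+p4))
= p2'+p3·(p3+((p2')')'·(p4'+p4))
= p2'+p3·(p3+((p2')')')
= p2'+p3·(p3+p2')
= p2'+p3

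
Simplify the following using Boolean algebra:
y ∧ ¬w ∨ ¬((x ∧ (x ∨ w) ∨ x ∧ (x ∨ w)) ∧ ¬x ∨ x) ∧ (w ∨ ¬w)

y ∧ ¬w ∨ ¬((x ∧ (x ∨ w) ∨ x ∧ (x ∨ w)) ∧ ¬x ∨ x) ∧ (w ∨ ¬w)
= y ∧ ¬w ∨ ¬((x ∧ (x ∨ w) ∨ x ∧ (x ∨ w)) ∧ ¬x ∨ x)   — complement / identity
= y ∧ ¬w ∨ ¬(x ∧ (x ∨ w) ∧ ¬x ∨ x)   — idempotence
= y ∧ ¬w ∨ ¬(x ∧ ¬x ∨ x)   — absorption
= y ∧ ¬w ∨ ¬x   — complement / identity

y ∧ ¬w ∨ ¬x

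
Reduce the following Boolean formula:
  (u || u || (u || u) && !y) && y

(u || u || (u || u) && !y) && y
= (u || u) && y   — absorption
= u && y   — idempotence

u && y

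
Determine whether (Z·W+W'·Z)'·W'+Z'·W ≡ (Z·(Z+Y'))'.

E1: (Z·W+W'·Z)'·W'+Z'·W
    = Z'·W'+Z'·W
    = Z'
E2: (Z·(Z+Y'))'
    = Z'
Both reduce to Z', so they are equivalent.

Yes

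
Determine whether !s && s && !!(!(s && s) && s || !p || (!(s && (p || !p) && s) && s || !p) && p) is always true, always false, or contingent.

always false

!s && s && !!(!(s && s) && s || !p || (!(s && (p || !p) && s) && s || !p) && p)
= !s && s && !!(!(s && s) && s || !p || (!(s && s) && s || !p) && p)
= !s && s && !!(!(s && s) && s || !p)
= !s && s && (!(s && s) && s || !p)
= !s && s && (!s && s || !p)
= !s && s
= false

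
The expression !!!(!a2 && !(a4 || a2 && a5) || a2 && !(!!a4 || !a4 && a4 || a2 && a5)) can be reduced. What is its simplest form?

a4 || a2 && a5

!!!(!a2 && !(a4 || a2 && a5) || a2 && !(!!a4 || !a4 && a4 || a2 && a5))
= !!!(!a2 && !(a4 || a2 && a5) || a2 && !(!!a4 || a2 && a5))
= !!!(!a2 && !(a4 || a2 && a5) || a2 && !(a4 || a2 && a5))
= !!!!(a4 || a2 && a5)
= !!(a4 || a2 && a5)
= a4 || a2 && a5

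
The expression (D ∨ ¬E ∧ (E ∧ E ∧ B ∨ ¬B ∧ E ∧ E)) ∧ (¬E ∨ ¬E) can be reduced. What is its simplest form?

D ∧ ¬E

(D ∨ ¬E ∧ (E ∧ E ∧ B ∨ ¬B ∧ E ∧ E)) ∧ (¬E ∨ ¬E)
= (D ∨ ¬E ∧ E ∧ E) ∧ (¬E ∨ ¬E)
= (D ∨ ¬E ∧ E ∧ E) ∧ ¬E
= (D ∨ ¬E ∧ E) ∧ ¬E
= D ∧ ¬E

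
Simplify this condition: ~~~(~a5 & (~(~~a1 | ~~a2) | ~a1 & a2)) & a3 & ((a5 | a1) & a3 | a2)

~~~(~a5 & (~(~~a1 | ~~a2) | ~a1 & a2)) & a3 & ((a5 | a1) & a3 | a2)
= ~(~a5 & (~(~~a1 | ~~a2) | ~a1 & a2)) & a3 & ((a5 | a1) & a3 | a2)   [double negation]
= ~(~a5 & (~a1 & ~a2 | ~a1 & a2)) & a3 & ((a5 | a1) & a3 | a2)   [De Morgan]
= ~(~a5 & ~a1) & a3 & ((a5 | a1) & a3 | a2)   [distribution]
= (a5 | a1) & a3 & ((a5 | a1) & a3 | a2)   [De Morgan]
= (a5 | a1) & a3   [absorption]

(a5 | a1) & a3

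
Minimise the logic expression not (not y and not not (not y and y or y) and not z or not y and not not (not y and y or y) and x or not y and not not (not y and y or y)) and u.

not (not y and not not (not y and y or y) and not z or not y and not not (not y and y or y) and x or not y and not not (not y and y or y)) and u
= not (not y and not not (not y and y or y) and not z or not y and not not (not y and y or y)) and u
= not (not y and not not (not y and y or y)) and u
= not (not y and not not y) and u
= (y or not y) and u
= u

u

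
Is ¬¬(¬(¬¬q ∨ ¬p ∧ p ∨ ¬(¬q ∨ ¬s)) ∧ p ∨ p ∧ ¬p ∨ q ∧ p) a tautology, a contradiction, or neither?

neither

¬¬(¬(¬¬q ∨ ¬p ∧ p ∨ ¬(¬q ∨ ¬s)) ∧ p ∨ p ∧ ¬p ∨ q ∧ p)
= ¬¬(¬(¬¬q ∨ ¬(¬q ∨ ¬s)) ∧ p ∨ p ∧ ¬p ∨ q ∧ p)   [complement / identity]
= ¬¬(¬q ∧ (¬q ∨ ¬s) ∧ p ∨ p ∧ ¬p ∨ q ∧ p)   [De Morgan]
= ¬¬(¬q ∧ p ∨ p ∧ ¬p ∨ q ∧ p)   [absorption]
= ¬q ∧ p ∨ p ∧ ¬p ∨ q ∧ p   [double negation]
= ¬q ∧ p ∨ q ∧ p   [complement / identity]
= p   [distribution]
This depends on p, so it is not a constant.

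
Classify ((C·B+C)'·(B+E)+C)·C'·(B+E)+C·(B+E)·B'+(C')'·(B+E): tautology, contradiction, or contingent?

((C·B+C)'·(B+E)+C)·C'·(B+E)+C·(B+E)·B'+(C')'·(B+E)
= (C'·(B+E)+C)·C'·(B+E)+C·(B+E)·B'+(C')'·(B+E)   (absorption)
= C'·(B+E)+C·(B+E)·B'+(C')'·(B+E)   (absorption)
= C'·(B+E)+C·(B+E)·B'+C·(B+E)   (double negation)
= C'·(B+E)+C·(B+E)   (absorption)
= B+E   (distribution)
This depends on B, E, so it is not a constant.

contingent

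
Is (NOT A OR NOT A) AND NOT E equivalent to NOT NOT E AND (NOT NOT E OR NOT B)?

No

E1: (NOT A OR NOT A) AND NOT E
    = NOT A AND NOT E
E2: NOT NOT E AND (NOT NOT E OR NOT B)
    = NOT NOT E
    = E
These differ: at A=0, B=0, E=1, E1 = 0 but E2 = 1.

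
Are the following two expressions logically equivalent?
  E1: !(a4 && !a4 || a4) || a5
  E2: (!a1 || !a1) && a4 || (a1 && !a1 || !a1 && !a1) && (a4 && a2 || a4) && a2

No

E1: !(a4 && !a4 || a4) || a5
    = !a4 || a5   [complement / identity]
E2: (!a1 || !a1) && a4 || (a1 && !a1 || !a1 && !a1) && (a4 && a2 || a4) && a2
    = (!a1 || !a1) && a4 || !a1 && (a4 && a2 || a4) && a2   [distribution]
    = !a1 && a4 || !a1 && (a4 && a2 || a4) && a2   [idempotence]
    = !a1 && a4 || !a1 && a4 && a2   [absorption]
    = !a1 && a4   [absorption]
These differ: at a1=0, a2=0, a4=0, a5=1, E1 = 1 but E2 = 0.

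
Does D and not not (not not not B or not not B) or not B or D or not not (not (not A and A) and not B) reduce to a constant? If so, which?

D and not not (not not not B or not not B) or not B or D or not not (not (not A and A) and not B)
= D and not (not not B and not B) or not B or D or not not (not (not A and A) and not B)   (De Morgan)
= D and not (not not B and not B) or not B or D or not (not A and A or B)   (De Morgan)
= D and not (not not B and not B) or not B or D or not B   (complement / identity)
= D and (not B or B) or not B or D or not B   (De Morgan)
= D or not B or D or not B   (complement / identity)
= D or not B   (idempotence)
This depends on B, D, so it is not a constant.

no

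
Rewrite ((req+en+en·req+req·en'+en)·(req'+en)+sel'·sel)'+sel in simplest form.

en'+sel

((req+en+en·req+req·en'+en)·(req'+en)+sel'·sel)'+sel
= ((req+en+req+en)·(req'+en)+sel'·sel)'+sel   (distribution)
= ((req+en)·(req'+en)+sel'·sel)'+sel   (idempotence)
= ((req+en)·(req'+en))'+sel   (complement / identity)
= (req·req'+en)'+sel   (distribution)
= en'+sel   (complement / identity)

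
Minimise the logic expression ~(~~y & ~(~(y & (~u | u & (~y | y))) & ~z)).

~(~~y & ~(~(y & (~u | u & (~y | y))) & ~z))
= ~y | ~(y & (~u | u & (~y | y))) & ~z   (De Morgan)
= ~y | ~(y & (~u | u)) & ~z   (complement / identity)
= ~y | ~y & ~z   (complement / identity)
= ~y   (absorption)

~y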